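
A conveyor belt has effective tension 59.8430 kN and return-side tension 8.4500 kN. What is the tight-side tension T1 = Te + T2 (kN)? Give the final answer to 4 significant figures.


T1 = Te + T2 = 59.8430 + 8.4500
T1 = 68.29 kN


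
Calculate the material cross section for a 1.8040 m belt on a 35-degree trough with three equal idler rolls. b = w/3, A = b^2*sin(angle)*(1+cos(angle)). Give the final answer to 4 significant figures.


b = 1.8040/3 = 0.601333 m
A = 0.601333^2 * sin(35 deg) * (1 + cos(35 deg))
A = 0.3773 m^2


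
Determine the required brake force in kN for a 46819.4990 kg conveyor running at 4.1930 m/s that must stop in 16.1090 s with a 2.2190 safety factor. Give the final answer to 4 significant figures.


F = 46819.4990 * 4.1930 / 16.1090 * 2.2190 / 1000
F = 27.04 kN


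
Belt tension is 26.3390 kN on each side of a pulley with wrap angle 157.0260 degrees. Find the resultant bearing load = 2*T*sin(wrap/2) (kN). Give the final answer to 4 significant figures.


F = 2 * 26.3390 * sin(157.0260/2 deg)
F = 51.62 kN


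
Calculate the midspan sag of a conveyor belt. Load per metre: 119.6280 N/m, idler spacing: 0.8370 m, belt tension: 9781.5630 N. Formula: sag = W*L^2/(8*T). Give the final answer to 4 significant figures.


sag = 119.6280 * 0.8370^2 / (8 * 9781.5630)
sag = 0.001071 m


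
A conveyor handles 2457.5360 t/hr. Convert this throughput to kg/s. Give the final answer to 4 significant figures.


m_dot = 2457.5360 * 1000 / 3600
m_dot = 682.6 kg/s


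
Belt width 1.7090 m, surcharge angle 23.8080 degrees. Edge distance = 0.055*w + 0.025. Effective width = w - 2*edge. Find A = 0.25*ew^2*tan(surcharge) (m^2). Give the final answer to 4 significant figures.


edge = 0.055*1.7090 + 0.025 = 0.118995 m
ew = 1.7090 - 2*0.118995 = 1.47101 m
A = 0.25 * 1.47101^2 * tan(23.8080 deg)
A = 0.2387 m^2


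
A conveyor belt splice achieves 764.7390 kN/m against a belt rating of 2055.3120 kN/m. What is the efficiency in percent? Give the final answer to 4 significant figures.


Eff = 764.7390 / 2055.3120 * 100
Eff = 37.21 %


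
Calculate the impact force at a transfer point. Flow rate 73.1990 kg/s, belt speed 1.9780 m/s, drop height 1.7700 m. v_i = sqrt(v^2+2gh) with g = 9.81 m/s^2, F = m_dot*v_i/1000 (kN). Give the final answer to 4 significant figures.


v_i = sqrt(1.9780^2 + 2*9.81*1.7700) = 6.2161 m/s
F = 73.1990 * 6.2161 / 1000
F = 0.4550 kN


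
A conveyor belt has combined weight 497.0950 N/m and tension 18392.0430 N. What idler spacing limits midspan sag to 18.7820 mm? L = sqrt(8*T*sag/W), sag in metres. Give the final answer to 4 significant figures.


sag = 18.7820/1000 = 0.018782 m
L = sqrt(8 * 18392.0430 * 0.018782 / 497.0950)
L = 2.358 m


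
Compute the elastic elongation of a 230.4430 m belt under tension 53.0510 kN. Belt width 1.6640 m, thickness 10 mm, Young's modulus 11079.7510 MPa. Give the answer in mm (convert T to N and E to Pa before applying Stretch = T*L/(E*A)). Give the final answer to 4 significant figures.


A = 1.6640 * 0.01 = 0.01664 m^2
Stretch = 53.0510*1000 * 230.4430 / (11079.7510e6 * 0.01664) * 1000
Stretch = 66.31 mm


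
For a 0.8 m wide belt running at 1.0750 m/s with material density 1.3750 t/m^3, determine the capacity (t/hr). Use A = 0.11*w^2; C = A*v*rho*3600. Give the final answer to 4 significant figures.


A = 0.11 * 0.8^2 = 0.0704 m^2
C = 0.0704 * 1.0750 * 1.3750 * 3600
C = 374.6 t/hr


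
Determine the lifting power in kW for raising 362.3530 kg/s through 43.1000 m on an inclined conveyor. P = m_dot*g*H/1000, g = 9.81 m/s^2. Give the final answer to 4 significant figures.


P = 362.3530 * 9.81 * 43.1000 / 1000
P = 153.2 kW


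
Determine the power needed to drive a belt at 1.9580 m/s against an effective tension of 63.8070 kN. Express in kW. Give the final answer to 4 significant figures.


P = Te * v = 63.8070 * 1.9580
P = 124.9 kW


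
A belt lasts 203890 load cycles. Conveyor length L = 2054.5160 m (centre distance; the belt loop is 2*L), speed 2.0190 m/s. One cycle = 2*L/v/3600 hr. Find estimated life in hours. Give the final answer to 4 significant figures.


cycle_time = 2 * 2054.5160 / 2.0190 / 3600 = 0.565328 hr
life = 203890 * 0.565328 = 115300 hours


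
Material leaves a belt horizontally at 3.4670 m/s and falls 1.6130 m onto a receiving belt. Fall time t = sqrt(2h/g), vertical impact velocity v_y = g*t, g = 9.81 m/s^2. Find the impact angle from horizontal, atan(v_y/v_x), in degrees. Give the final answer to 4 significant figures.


t = sqrt(2*1.6130/9.81) = 0.573453 s
v_y = 9.81 * 0.573453 = 5.62557 m/s
angle = atan(5.62557 / 3.4670) = 58.35 deg


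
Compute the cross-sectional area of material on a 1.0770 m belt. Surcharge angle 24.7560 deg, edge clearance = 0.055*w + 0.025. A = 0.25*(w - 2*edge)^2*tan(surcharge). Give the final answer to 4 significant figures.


edge = 0.055*1.0770 + 0.025 = 0.084235 m
ew = 1.0770 - 2*0.084235 = 0.90853 m
A = 0.25 * 0.90853^2 * tan(24.7560 deg)
A = 0.09516 m^2


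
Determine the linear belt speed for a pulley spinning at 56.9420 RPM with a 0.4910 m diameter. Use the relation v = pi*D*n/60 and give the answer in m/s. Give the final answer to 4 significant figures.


v = pi * 0.4910 * 56.9420 / 60
v = 1.464 m/s


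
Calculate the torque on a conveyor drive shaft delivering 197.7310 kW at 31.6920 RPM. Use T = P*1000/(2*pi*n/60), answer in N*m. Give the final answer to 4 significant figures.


omega = 2*pi*31.6920/60 = 3.31878 rad/s
T = 197.7310*1000 / 3.31878
T = 59580 N*m


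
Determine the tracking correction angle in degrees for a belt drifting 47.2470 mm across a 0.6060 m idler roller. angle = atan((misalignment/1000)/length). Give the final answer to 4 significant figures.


misalign_m = 47.2470 / 1000 = 0.047247 m
angle = atan(0.047247 / 0.6060)
angle = 4.458 deg


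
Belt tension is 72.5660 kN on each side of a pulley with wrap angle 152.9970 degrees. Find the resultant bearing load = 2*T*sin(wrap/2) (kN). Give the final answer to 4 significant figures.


F = 2 * 72.5660 * sin(152.9970/2 deg)
F = 141.1 kN


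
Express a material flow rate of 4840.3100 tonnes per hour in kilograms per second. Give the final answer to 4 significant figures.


m_dot = 4840.3100 * 1000 / 3600
m_dot = 1345 kg/s


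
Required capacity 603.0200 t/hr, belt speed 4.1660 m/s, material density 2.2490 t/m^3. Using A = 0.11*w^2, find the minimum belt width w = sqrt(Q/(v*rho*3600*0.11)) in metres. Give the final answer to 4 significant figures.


A_req = 603.0200 / (4.1660 * 2.2490 * 3600) = 0.0178781 m^2
w = sqrt(0.0178781 / 0.11)
w = 0.4031 m


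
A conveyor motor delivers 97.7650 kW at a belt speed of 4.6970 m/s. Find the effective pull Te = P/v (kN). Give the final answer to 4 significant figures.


Te = P / v = 97.7650 / 4.6970
Te = 20.81 kN


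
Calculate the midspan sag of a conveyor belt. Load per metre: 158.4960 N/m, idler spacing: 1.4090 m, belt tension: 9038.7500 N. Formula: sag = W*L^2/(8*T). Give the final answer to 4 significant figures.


sag = 158.4960 * 1.4090^2 / (8 * 9038.7500)
sag = 0.004352 m


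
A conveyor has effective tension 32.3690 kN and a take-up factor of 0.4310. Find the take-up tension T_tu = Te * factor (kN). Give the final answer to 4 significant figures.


T_tu = 32.3690 * 0.4310
T_tu = 13.95 kN


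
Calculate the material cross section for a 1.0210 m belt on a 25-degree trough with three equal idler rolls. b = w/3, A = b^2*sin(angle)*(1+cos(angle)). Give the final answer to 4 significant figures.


b = 1.0210/3 = 0.340333 m
A = 0.340333^2 * sin(25 deg) * (1 + cos(25 deg))
A = 0.09331 m^2


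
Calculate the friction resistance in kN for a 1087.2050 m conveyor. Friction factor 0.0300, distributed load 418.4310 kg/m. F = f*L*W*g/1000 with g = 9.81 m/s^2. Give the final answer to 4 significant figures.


F = 0.0300 * 1087.2050 * 418.4310 * 9.81 / 1000
F = 133.9 kN


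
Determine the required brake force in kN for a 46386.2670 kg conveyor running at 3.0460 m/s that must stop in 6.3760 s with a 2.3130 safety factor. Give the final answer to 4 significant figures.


F = 46386.2670 * 3.0460 / 6.3760 * 2.3130 / 1000
F = 51.26 kN


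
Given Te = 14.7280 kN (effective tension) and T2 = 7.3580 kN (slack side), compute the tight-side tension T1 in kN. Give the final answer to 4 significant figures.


T1 = Te + T2 = 14.7280 + 7.3580
T1 = 22.09 kN


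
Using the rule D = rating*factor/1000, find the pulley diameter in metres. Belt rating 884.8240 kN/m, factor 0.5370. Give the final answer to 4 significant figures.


D = 884.8240 * 0.5370 / 1000
D = 0.4752 m


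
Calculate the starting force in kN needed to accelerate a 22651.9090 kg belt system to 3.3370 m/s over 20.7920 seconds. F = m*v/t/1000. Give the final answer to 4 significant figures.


F = 22651.9090 * 3.3370 / 20.7920 / 1000
F = 3.636 kN


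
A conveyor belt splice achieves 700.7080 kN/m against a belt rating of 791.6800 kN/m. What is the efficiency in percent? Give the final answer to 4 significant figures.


Eff = 700.7080 / 791.6800 * 100
Eff = 88.51 %


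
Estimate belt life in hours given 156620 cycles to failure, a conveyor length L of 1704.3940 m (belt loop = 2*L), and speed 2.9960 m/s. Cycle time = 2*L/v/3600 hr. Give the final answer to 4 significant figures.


cycle_time = 2 * 1704.3940 / 2.9960 / 3600 = 0.31605 hr
life = 156620 * 0.31605 = 49500 hours


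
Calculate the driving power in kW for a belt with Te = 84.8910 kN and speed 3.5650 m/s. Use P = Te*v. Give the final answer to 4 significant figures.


P = Te * v = 84.8910 * 3.5650
P = 302.6 kW


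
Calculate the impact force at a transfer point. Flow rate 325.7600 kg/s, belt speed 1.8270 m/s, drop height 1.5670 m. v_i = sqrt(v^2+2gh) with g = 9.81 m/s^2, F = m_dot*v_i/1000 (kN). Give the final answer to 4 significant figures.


v_i = sqrt(1.8270^2 + 2*9.81*1.5670) = 5.83802 m/s
F = 325.7600 * 5.83802 / 1000
F = 1.902 kN


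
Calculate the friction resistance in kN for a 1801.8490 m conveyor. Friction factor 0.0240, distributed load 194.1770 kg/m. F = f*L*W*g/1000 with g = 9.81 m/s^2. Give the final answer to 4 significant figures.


F = 0.0240 * 1801.8490 * 194.1770 * 9.81 / 1000
F = 82.38 kN


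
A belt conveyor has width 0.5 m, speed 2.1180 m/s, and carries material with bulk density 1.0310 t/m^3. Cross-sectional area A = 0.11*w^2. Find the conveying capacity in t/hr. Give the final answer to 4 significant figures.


A = 0.11 * 0.5^2 = 0.0275 m^2
C = 0.0275 * 2.1180 * 1.0310 * 3600
C = 216.2 t/hr


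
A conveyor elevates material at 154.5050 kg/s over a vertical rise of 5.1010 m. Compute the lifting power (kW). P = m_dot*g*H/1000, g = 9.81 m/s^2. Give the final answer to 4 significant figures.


P = 154.5050 * 9.81 * 5.1010 / 1000
P = 7.732 kW


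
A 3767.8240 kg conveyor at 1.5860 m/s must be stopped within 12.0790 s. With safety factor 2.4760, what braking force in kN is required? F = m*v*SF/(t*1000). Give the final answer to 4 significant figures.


F = 3767.8240 * 1.5860 / 12.0790 * 2.4760 / 1000
F = 1.225 kN


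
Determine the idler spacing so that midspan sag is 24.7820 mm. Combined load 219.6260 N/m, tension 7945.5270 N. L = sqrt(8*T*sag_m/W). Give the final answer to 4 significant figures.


sag = 24.7820/1000 = 0.024782 m
L = sqrt(8 * 7945.5270 * 0.024782 / 219.6260)
L = 2.678 m


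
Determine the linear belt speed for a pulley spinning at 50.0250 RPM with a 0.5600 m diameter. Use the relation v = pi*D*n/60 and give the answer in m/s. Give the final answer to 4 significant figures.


v = pi * 0.5600 * 50.0250 / 60
v = 1.467 m/s


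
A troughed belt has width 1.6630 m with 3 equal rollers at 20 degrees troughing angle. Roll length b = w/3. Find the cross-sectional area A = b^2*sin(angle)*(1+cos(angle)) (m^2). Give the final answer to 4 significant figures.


b = 1.6630/3 = 0.554333 m
A = 0.554333^2 * sin(20 deg) * (1 + cos(20 deg))
A = 0.2039 m^2


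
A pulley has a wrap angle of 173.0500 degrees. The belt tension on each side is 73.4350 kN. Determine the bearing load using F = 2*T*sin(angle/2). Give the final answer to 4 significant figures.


F = 2 * 73.4350 * sin(173.0500/2 deg)
F = 146.6 kN


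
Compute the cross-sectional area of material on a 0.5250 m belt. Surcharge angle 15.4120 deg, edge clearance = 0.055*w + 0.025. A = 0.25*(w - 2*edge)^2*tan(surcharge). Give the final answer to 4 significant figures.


edge = 0.055*0.5250 + 0.025 = 0.053875 m
ew = 0.5250 - 2*0.053875 = 0.41725 m
A = 0.25 * 0.41725^2 * tan(15.4120 deg)
A = 0.01200 m^2


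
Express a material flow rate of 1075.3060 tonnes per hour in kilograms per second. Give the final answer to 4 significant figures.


m_dot = 1075.3060 * 1000 / 3600
m_dot = 298.7 kg/s


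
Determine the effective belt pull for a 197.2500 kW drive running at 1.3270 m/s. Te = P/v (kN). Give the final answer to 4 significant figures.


Te = P / v = 197.2500 / 1.3270
Te = 148.6 kN


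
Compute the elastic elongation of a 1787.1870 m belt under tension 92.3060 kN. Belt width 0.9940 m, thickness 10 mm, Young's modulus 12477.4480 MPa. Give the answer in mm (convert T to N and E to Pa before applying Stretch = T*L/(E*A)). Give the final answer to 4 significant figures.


A = 0.9940 * 0.01 = 0.00994 m^2
Stretch = 92.3060*1000 * 1787.1870 / (12477.4480e6 * 0.00994) * 1000
Stretch = 1330 mm


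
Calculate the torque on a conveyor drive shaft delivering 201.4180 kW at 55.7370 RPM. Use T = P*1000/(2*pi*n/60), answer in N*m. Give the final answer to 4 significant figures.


omega = 2*pi*55.7370/60 = 5.83676 rad/s
T = 201.4180*1000 / 5.83676
T = 34510 N*m


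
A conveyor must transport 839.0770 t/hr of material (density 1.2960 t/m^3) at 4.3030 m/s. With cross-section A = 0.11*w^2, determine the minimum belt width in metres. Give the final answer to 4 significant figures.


A_req = 839.0770 / (4.3030 * 1.2960 * 3600) = 0.0417949 m^2
w = sqrt(0.0417949 / 0.11)
w = 0.6164 m


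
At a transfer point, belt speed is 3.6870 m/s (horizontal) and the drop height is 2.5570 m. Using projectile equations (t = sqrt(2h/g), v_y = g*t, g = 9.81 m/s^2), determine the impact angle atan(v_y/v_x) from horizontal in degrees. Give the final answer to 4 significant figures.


t = sqrt(2*2.5570/9.81) = 0.722014 s
v_y = 9.81 * 0.722014 = 7.08296 m/s
angle = atan(7.08296 / 3.6870) = 62.50 deg


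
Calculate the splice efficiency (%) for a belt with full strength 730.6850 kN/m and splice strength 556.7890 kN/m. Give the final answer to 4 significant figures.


Eff = 556.7890 / 730.6850 * 100
Eff = 76.20 %


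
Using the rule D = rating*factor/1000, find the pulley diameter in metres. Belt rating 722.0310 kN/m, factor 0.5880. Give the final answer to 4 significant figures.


D = 722.0310 * 0.5880 / 1000
D = 0.4246 m


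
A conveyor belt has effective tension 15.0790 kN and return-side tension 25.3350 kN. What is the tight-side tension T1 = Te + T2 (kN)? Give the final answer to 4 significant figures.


T1 = Te + T2 = 15.0790 + 25.3350
T1 = 40.41 kN


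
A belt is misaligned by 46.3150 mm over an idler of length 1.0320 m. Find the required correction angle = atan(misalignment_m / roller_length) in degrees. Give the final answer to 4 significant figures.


misalign_m = 46.3150 / 1000 = 0.046315 m
angle = atan(0.046315 / 1.0320)
angle = 2.570 deg


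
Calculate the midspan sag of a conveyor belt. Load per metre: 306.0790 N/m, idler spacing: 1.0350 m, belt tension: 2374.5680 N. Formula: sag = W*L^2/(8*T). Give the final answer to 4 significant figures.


sag = 306.0790 * 1.0350^2 / (8 * 2374.5680)
sag = 0.01726 m


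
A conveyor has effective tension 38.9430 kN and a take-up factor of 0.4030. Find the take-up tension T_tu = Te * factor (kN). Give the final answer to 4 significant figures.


T_tu = 38.9430 * 0.4030
T_tu = 15.69 kN


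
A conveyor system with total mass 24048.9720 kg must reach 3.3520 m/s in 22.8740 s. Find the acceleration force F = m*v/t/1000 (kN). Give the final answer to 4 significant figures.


F = 24048.9720 * 3.3520 / 22.8740 / 1000
F = 3.524 kN


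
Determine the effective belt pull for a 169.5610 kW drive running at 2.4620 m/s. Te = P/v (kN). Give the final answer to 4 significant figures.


Te = P / v = 169.5610 / 2.4620
Te = 68.87 kN


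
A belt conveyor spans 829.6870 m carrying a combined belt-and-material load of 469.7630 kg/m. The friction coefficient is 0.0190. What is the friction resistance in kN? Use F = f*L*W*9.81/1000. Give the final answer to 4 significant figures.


F = 0.0190 * 829.6870 * 469.7630 * 9.81 / 1000
F = 72.65 kN


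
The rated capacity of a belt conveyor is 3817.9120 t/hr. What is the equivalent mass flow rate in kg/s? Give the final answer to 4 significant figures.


m_dot = 3817.9120 * 1000 / 3600
m_dot = 1061 kg/s


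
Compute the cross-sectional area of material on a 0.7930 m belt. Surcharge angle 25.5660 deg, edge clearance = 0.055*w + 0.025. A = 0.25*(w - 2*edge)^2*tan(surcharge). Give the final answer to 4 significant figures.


edge = 0.055*0.7930 + 0.025 = 0.068615 m
ew = 0.7930 - 2*0.068615 = 0.65577 m
A = 0.25 * 0.65577^2 * tan(25.5660 deg)
A = 0.05143 m^2


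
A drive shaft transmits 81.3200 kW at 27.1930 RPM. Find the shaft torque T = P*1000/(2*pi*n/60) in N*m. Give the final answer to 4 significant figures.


omega = 2*pi*27.1930/60 = 2.84764 rad/s
T = 81.3200*1000 / 2.84764
T = 28560 N*m


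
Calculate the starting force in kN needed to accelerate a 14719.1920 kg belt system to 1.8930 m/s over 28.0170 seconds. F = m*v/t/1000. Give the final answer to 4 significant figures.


F = 14719.1920 * 1.8930 / 28.0170 / 1000
F = 0.9945 kN


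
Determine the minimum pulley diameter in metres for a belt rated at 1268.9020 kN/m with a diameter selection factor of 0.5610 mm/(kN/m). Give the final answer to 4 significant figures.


D = 1268.9020 * 0.5610 / 1000
D = 0.7119 m


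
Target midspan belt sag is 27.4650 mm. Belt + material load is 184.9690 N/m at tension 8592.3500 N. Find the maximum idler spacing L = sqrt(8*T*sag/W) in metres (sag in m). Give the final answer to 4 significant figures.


sag = 27.4650/1000 = 0.027465 m
L = sqrt(8 * 8592.3500 * 0.027465 / 184.9690)
L = 3.195 m


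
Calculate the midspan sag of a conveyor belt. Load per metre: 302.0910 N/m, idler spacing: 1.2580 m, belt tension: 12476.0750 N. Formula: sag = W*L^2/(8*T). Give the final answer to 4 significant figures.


sag = 302.0910 * 1.2580^2 / (8 * 12476.0750)
sag = 0.004790 m


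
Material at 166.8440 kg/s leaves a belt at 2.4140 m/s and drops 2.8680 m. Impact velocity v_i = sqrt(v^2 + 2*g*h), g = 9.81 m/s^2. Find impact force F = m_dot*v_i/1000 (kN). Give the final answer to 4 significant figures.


v_i = sqrt(2.4140^2 + 2*9.81*2.8680) = 7.8802 m/s
F = 166.8440 * 7.8802 / 1000
F = 1.315 kN


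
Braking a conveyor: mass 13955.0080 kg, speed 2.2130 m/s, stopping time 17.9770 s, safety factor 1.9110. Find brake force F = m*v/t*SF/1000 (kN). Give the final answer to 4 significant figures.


F = 13955.0080 * 2.2130 / 17.9770 * 1.9110 / 1000
F = 3.283 kN


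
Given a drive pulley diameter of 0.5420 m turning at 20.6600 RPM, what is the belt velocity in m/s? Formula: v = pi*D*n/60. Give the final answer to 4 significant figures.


v = pi * 0.5420 * 20.6600 / 60
v = 0.5863 m/s


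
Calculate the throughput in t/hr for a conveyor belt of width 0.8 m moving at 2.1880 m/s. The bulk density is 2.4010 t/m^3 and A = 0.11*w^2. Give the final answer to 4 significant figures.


A = 0.11 * 0.8^2 = 0.0704 m^2
C = 0.0704 * 2.1880 * 2.4010 * 3600
C = 1331 t/hr


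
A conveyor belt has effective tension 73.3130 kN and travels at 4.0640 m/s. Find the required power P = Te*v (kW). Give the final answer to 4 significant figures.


P = Te * v = 73.3130 * 4.0640
P = 297.9 kW


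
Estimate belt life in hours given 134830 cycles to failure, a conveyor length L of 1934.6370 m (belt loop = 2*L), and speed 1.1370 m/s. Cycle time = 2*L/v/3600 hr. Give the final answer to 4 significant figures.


cycle_time = 2 * 1934.6370 / 1.1370 / 3600 = 0.945293 hr
life = 134830 * 0.945293 = 127500 hours


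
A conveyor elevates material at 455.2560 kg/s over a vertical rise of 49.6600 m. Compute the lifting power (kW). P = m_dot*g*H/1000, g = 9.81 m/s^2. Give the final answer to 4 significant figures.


P = 455.2560 * 9.81 * 49.6600 / 1000
P = 221.8 kW


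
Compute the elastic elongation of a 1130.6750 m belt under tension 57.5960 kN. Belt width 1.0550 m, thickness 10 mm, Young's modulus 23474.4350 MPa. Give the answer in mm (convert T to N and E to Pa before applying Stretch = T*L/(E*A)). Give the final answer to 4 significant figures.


A = 1.0550 * 0.01 = 0.01055 m^2
Stretch = 57.5960*1000 * 1130.6750 / (23474.4350e6 * 0.01055) * 1000
Stretch = 263.0 mm


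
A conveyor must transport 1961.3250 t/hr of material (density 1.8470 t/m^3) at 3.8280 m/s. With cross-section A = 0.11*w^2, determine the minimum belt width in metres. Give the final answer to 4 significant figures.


A_req = 1961.3250 / (3.8280 * 1.8470 * 3600) = 0.0770563 m^2
w = sqrt(0.0770563 / 0.11)
w = 0.8370 m


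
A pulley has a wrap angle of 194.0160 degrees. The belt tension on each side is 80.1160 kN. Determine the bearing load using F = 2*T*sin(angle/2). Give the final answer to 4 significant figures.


F = 2 * 80.1160 * sin(194.0160/2 deg)
F = 159.0 kN


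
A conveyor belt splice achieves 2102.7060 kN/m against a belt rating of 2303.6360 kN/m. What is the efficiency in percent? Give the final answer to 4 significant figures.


Eff = 2102.7060 / 2303.6360 * 100
Eff = 91.28 %


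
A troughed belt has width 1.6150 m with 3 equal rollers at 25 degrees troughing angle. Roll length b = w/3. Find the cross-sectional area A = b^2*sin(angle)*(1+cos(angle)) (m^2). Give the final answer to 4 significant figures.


b = 1.6150/3 = 0.538333 m
A = 0.538333^2 * sin(25 deg) * (1 + cos(25 deg))
A = 0.2335 m^2


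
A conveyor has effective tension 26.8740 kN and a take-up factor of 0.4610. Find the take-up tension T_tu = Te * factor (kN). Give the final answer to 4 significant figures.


T_tu = 26.8740 * 0.4610
T_tu = 12.39 kN


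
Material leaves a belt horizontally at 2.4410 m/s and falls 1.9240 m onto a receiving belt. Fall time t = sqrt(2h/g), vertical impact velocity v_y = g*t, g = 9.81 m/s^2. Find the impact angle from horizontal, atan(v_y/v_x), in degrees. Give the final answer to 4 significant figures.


t = sqrt(2*1.9240/9.81) = 0.626301 s
v_y = 9.81 * 0.626301 = 6.14401 m/s
angle = atan(6.14401 / 2.4410) = 68.33 deg


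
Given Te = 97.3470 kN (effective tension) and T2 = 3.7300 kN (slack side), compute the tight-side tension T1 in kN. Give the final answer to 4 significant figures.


T1 = Te + T2 = 97.3470 + 3.7300
T1 = 101.1 kN


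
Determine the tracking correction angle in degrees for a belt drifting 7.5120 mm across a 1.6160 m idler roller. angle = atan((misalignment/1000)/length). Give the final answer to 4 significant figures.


misalign_m = 7.5120 / 1000 = 0.007512 m
angle = atan(0.007512 / 1.6160)
angle = 0.2663 deg


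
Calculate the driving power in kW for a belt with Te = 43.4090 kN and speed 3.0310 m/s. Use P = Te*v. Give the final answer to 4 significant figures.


P = Te * v = 43.4090 * 3.0310
P = 131.6 kW


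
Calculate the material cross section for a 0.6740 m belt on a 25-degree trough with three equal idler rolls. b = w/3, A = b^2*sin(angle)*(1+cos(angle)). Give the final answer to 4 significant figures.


b = 0.6740/3 = 0.224667 m
A = 0.224667^2 * sin(25 deg) * (1 + cos(25 deg))
A = 0.04066 m^2


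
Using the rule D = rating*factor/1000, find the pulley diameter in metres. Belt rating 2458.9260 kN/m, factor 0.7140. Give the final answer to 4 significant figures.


D = 2458.9260 * 0.7140 / 1000
D = 1.756 m


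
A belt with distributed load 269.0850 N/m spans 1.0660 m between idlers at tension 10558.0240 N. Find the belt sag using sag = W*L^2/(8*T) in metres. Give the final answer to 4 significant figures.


sag = 269.0850 * 1.0660^2 / (8 * 10558.0240)
sag = 0.003620 m


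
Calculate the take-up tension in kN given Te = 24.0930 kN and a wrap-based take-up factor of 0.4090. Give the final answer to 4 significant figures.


T_tu = 24.0930 * 0.4090
T_tu = 9.854 kN


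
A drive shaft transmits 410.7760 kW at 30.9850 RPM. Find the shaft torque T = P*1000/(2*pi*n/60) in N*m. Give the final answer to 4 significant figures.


omega = 2*pi*30.9850/60 = 3.24474 rad/s
T = 410.7760*1000 / 3.24474
T = 126600 N*m


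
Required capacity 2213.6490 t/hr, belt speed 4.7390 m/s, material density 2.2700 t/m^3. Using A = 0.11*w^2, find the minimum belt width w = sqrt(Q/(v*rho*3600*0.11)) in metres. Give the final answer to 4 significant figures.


A_req = 2213.6490 / (4.7390 * 2.2700 * 3600) = 0.0571602 m^2
w = sqrt(0.0571602 / 0.11)
w = 0.7209 m


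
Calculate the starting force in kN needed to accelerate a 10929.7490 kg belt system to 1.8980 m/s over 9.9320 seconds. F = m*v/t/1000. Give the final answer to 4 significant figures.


F = 10929.7490 * 1.8980 / 9.9320 / 1000
F = 2.089 kN


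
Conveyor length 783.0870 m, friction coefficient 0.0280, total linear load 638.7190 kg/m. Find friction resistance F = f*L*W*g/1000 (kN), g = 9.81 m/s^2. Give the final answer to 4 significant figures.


F = 0.0280 * 783.0870 * 638.7190 * 9.81 / 1000
F = 137.4 kN


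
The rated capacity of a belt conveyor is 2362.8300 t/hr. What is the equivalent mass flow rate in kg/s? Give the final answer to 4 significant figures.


m_dot = 2362.8300 * 1000 / 3600
m_dot = 656.3 kg/s


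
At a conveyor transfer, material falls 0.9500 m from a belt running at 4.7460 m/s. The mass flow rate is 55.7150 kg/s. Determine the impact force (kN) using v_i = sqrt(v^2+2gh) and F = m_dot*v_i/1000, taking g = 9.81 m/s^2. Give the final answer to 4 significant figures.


v_i = sqrt(4.7460^2 + 2*9.81*0.9500) = 6.41588 m/s
F = 55.7150 * 6.41588 / 1000
F = 0.3575 kN


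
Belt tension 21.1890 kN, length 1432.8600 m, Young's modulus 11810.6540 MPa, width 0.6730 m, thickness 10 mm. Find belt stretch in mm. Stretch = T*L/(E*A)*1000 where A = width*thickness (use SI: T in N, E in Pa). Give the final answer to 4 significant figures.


A = 0.6730 * 0.01 = 0.00673 m^2
Stretch = 21.1890*1000 * 1432.8600 / (11810.6540e6 * 0.00673) * 1000
Stretch = 382.0 mm


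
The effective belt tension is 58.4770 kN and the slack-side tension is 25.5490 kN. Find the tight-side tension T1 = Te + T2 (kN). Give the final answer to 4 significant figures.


T1 = Te + T2 = 58.4770 + 25.5490
T1 = 84.03 kN


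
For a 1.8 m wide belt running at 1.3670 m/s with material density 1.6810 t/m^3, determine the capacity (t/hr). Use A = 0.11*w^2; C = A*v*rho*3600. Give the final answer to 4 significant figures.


A = 0.11 * 1.8^2 = 0.3564 m^2
C = 0.3564 * 1.3670 * 1.6810 * 3600
C = 2948 t/hr


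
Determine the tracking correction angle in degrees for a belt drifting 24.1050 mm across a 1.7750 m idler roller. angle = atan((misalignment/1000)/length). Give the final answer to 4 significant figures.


misalign_m = 24.1050 / 1000 = 0.024105 m
angle = atan(0.024105 / 1.7750)
angle = 0.7780 deg


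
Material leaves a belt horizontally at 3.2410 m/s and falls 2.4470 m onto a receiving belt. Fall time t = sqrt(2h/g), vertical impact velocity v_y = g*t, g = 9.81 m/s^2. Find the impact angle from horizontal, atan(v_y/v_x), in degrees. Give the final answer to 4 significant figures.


t = sqrt(2*2.4470/9.81) = 0.706313 s
v_y = 9.81 * 0.706313 = 6.92893 m/s
angle = atan(6.92893 / 3.2410) = 64.93 deg


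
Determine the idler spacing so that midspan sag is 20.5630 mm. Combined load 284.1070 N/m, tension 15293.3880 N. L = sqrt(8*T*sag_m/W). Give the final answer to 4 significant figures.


sag = 20.5630/1000 = 0.020563 m
L = sqrt(8 * 15293.3880 * 0.020563 / 284.1070)
L = 2.976 m


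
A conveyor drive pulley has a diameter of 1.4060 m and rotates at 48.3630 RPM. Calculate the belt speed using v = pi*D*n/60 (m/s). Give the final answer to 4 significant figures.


v = pi * 1.4060 * 48.3630 / 60
v = 3.560 m/s


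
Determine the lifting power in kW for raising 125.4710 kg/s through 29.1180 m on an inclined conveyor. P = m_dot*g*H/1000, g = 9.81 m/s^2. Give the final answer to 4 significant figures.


P = 125.4710 * 9.81 * 29.1180 / 1000
P = 35.84 kW


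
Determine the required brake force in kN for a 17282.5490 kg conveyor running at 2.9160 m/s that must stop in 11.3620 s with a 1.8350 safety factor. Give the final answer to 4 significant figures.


F = 17282.5490 * 2.9160 / 11.3620 * 1.8350 / 1000
F = 8.139 kN


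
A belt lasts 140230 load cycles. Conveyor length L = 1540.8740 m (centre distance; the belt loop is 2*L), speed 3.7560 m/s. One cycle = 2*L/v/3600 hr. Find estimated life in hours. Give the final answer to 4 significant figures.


cycle_time = 2 * 1540.8740 / 3.7560 / 3600 = 0.227913 hr
life = 140230 * 0.227913 = 31960 hours


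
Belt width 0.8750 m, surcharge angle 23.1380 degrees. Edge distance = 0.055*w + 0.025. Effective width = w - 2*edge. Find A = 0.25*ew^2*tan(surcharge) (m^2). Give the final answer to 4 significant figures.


edge = 0.055*0.8750 + 0.025 = 0.073125 m
ew = 0.8750 - 2*0.073125 = 0.72875 m
A = 0.25 * 0.72875^2 * tan(23.1380 deg)
A = 0.05673 m^2


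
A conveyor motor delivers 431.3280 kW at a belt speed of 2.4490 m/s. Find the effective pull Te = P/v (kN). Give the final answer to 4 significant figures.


Te = P / v = 431.3280 / 2.4490
Te = 176.1 kN


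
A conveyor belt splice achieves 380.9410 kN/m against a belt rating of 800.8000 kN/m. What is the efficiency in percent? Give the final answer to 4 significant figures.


Eff = 380.9410 / 800.8000 * 100
Eff = 47.57 %


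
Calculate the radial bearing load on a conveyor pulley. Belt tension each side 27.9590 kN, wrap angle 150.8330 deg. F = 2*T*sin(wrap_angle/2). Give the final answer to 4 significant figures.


F = 2 * 27.9590 * sin(150.8330/2 deg)
F = 54.12 kN


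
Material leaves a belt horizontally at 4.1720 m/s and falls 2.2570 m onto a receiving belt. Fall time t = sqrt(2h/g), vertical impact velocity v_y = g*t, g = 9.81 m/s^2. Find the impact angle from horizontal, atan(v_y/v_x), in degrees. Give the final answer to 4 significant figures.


t = sqrt(2*2.2570/9.81) = 0.678338 s
v_y = 9.81 * 0.678338 = 6.6545 m/s
angle = atan(6.6545 / 4.1720) = 57.91 deg


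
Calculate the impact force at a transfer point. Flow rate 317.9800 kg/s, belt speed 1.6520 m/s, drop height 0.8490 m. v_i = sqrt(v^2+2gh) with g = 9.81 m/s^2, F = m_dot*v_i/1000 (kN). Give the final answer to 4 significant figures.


v_i = sqrt(1.6520^2 + 2*9.81*0.8490) = 4.40301 m/s
F = 317.9800 * 4.40301 / 1000
F = 1.400 kN


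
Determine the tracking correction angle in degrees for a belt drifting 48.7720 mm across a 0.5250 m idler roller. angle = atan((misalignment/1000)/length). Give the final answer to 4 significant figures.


misalign_m = 48.7720 / 1000 = 0.048772 m
angle = atan(0.048772 / 0.5250)
angle = 5.307 deg


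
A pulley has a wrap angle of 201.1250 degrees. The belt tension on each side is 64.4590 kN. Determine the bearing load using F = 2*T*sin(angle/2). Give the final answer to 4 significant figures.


F = 2 * 64.4590 * sin(201.1250/2 deg)
F = 126.7 kN


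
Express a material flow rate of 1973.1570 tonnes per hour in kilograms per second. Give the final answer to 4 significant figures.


m_dot = 1973.1570 * 1000 / 3600
m_dot = 548.1 kg/s


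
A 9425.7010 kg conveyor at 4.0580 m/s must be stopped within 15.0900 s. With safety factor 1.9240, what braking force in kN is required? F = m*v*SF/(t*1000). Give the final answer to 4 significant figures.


F = 9425.7010 * 4.0580 / 15.0900 * 1.9240 / 1000
F = 4.877 kN


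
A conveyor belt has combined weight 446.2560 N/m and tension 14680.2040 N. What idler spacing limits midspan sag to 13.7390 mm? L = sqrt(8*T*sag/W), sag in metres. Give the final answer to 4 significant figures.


sag = 13.7390/1000 = 0.013739 m
L = sqrt(8 * 14680.2040 * 0.013739 / 446.2560)
L = 1.902 m


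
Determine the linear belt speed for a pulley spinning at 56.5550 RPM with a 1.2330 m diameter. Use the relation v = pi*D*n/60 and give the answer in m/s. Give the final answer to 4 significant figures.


v = pi * 1.2330 * 56.5550 / 60
v = 3.651 m/s


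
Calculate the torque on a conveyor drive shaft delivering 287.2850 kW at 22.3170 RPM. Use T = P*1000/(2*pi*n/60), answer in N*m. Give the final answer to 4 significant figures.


omega = 2*pi*22.3170/60 = 2.33703 rad/s
T = 287.2850*1000 / 2.33703
T = 122900 N*m


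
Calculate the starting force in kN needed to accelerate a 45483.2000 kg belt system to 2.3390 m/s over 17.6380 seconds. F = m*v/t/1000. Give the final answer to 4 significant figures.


F = 45483.2000 * 2.3390 / 17.6380 / 1000
F = 6.032 kN


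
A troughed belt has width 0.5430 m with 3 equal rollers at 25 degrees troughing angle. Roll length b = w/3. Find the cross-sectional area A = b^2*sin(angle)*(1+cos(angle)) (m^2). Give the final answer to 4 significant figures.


b = 0.5430/3 = 0.181 m
A = 0.181^2 * sin(25 deg) * (1 + cos(25 deg))
A = 0.02639 m^2


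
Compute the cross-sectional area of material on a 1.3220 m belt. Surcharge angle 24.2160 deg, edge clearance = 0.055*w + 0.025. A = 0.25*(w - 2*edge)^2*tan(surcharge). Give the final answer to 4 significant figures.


edge = 0.055*1.3220 + 0.025 = 0.09771 m
ew = 1.3220 - 2*0.09771 = 1.12658 m
A = 0.25 * 1.12658^2 * tan(24.2160 deg)
A = 0.1427 m^2


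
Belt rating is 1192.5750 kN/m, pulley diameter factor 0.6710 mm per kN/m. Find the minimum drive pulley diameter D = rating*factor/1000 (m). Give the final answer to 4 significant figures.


D = 1192.5750 * 0.6710 / 1000
D = 0.8002 m


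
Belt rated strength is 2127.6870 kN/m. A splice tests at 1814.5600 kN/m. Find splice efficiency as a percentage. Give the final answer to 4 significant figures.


Eff = 1814.5600 / 2127.6870 * 100
Eff = 85.28 %


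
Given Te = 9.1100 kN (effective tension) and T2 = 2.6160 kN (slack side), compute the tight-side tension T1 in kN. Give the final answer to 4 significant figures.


T1 = Te + T2 = 9.1100 + 2.6160
T1 = 11.73 kN


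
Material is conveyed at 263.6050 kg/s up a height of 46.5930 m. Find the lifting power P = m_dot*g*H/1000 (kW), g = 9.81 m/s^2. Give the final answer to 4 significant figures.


P = 263.6050 * 9.81 * 46.5930 / 1000
P = 120.5 kW


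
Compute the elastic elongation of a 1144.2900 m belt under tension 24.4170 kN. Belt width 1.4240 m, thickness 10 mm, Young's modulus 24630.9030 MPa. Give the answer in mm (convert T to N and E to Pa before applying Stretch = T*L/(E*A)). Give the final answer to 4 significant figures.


A = 1.4240 * 0.01 = 0.01424 m^2
Stretch = 24.4170*1000 * 1144.2900 / (24630.9030e6 * 0.01424) * 1000
Stretch = 79.66 mm


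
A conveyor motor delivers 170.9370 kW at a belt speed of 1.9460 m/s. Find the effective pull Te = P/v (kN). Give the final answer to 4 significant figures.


Te = P / v = 170.9370 / 1.9460
Te = 87.84 kN


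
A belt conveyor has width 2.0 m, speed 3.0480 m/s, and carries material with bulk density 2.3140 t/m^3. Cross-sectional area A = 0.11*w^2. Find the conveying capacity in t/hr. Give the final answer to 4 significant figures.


A = 0.11 * 2.0^2 = 0.44 m^2
C = 0.44 * 3.0480 * 2.3140 * 3600
C = 11170 t/hr


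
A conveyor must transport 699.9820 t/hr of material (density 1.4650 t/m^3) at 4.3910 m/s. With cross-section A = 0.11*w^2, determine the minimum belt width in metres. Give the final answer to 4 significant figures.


A_req = 699.9820 / (4.3910 * 1.4650 * 3600) = 0.0302262 m^2
w = sqrt(0.0302262 / 0.11)
w = 0.5242 m


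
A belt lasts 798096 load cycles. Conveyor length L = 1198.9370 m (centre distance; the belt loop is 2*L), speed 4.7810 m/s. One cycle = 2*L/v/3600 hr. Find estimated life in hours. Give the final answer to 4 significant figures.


cycle_time = 2 * 1198.9370 / 4.7810 / 3600 = 0.139317 hr
life = 798096 * 0.139317 = 111200 hours


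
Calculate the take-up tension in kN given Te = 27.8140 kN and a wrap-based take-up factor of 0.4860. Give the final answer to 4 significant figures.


T_tu = 27.8140 * 0.4860
T_tu = 13.52 kN


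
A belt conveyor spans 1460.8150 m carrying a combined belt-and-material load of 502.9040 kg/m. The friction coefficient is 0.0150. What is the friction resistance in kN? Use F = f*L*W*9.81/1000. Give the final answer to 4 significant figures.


F = 0.0150 * 1460.8150 * 502.9040 * 9.81 / 1000
F = 108.1 kN


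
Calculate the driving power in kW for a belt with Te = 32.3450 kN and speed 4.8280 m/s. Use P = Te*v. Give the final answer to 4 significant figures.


P = Te * v = 32.3450 * 4.8280
P = 156.2 kW


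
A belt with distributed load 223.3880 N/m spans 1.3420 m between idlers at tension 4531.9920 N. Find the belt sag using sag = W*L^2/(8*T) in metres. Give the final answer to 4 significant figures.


sag = 223.3880 * 1.3420^2 / (8 * 4531.9920)
sag = 0.01110 m


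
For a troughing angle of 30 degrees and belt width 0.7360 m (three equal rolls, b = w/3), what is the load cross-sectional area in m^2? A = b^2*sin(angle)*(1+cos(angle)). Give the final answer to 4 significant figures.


b = 0.7360/3 = 0.245333 m
A = 0.245333^2 * sin(30 deg) * (1 + cos(30 deg))
A = 0.05616 m^2


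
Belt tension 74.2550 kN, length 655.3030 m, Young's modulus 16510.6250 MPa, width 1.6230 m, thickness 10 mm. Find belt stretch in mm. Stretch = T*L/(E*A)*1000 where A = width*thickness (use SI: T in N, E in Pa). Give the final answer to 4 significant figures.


A = 1.6230 * 0.01 = 0.01623 m^2
Stretch = 74.2550*1000 * 655.3030 / (16510.6250e6 * 0.01623) * 1000
Stretch = 181.6 mm


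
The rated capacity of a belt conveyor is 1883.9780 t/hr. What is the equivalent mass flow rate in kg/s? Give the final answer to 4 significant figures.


m_dot = 1883.9780 * 1000 / 3600
m_dot = 523.3 kg/s


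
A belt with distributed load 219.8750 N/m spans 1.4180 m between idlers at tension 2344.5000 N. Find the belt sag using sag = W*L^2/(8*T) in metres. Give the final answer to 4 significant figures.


sag = 219.8750 * 1.4180^2 / (8 * 2344.5000)
sag = 0.02357 m


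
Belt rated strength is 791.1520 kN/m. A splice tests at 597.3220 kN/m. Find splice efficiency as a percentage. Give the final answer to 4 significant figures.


Eff = 597.3220 / 791.1520 * 100
Eff = 75.50 %


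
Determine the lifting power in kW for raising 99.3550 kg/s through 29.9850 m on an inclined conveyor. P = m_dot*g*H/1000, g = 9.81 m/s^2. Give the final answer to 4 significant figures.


P = 99.3550 * 9.81 * 29.9850 / 1000
P = 29.23 kW


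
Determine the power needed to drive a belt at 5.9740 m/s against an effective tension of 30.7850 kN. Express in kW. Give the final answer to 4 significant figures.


P = Te * v = 30.7850 * 5.9740
P = 183.9 kW


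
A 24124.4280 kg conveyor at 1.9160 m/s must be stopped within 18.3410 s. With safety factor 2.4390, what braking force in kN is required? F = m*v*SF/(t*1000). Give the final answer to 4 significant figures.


F = 24124.4280 * 1.9160 / 18.3410 * 2.4390 / 1000
F = 6.147 kN


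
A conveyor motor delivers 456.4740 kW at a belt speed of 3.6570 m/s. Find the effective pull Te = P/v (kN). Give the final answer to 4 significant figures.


Te = P / v = 456.4740 / 3.6570
Te = 124.8 kN


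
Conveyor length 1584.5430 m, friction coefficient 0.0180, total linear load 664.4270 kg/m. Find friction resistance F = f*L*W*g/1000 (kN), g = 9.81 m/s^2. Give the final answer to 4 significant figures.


F = 0.0180 * 1584.5430 * 664.4270 * 9.81 / 1000
F = 185.9 kN
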